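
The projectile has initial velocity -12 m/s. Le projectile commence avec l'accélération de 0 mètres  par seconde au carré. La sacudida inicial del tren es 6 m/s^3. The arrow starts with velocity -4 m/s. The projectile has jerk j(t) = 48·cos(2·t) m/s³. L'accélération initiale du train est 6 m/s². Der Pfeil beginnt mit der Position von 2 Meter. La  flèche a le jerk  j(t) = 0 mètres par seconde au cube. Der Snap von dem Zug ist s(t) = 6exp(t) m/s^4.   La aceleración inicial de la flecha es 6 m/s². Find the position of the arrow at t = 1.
We must find the antiderivative of our jerk equation j(t) = 0 3 times. Taking ∫j(t)dt and applying a(0) = 6, we find a(t) = 6. The integral of acceleration, with v(0) = -4, gives velocity: v(t) = 6·t - 4. The integral of velocity is position. Using x(0) = 2, we get x(t) = 3·t^2 - 4·t + 2. From the given position equation x(t) = 3·t^2 - 4·t + 2, we substitute t = 1 to get x = 1.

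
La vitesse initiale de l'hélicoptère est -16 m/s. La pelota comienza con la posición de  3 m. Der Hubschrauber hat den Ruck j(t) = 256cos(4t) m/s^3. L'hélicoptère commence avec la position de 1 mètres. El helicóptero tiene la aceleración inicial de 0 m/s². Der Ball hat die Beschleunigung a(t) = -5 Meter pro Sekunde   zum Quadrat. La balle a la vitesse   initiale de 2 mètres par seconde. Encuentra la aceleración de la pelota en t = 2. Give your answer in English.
From the given acceleration equation a(t) = -5, we substitute t = 2 to get a = -5.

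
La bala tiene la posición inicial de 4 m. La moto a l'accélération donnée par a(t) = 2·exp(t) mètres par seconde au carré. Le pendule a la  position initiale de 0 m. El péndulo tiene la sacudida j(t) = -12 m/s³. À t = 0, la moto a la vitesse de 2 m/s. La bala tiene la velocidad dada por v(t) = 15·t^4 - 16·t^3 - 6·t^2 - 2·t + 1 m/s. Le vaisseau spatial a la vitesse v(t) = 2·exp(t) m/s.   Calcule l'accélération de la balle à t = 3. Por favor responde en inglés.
Starting from velocity v(t) = 15·t^4 - 16·t^3 - 6·t^2 - 2·t + 1, we take 1 derivative. Taking d/dt of v(t), we find a(t) = 60·t^3 - 48·t^2 - 12·t - 2. Using a(t) = 60·t^3 - 48·t^2 - 12·t - 2 and substituting t = 3, we find a = 1150.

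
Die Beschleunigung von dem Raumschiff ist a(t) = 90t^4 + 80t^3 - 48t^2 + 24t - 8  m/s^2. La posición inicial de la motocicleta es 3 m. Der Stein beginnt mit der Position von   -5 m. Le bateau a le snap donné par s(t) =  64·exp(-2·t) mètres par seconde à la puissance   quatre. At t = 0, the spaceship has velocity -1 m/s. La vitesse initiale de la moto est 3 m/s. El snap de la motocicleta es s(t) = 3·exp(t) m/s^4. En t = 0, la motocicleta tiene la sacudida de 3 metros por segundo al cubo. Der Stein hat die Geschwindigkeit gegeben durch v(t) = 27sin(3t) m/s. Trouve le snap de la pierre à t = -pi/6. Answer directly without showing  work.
s(-pi/6) = 0.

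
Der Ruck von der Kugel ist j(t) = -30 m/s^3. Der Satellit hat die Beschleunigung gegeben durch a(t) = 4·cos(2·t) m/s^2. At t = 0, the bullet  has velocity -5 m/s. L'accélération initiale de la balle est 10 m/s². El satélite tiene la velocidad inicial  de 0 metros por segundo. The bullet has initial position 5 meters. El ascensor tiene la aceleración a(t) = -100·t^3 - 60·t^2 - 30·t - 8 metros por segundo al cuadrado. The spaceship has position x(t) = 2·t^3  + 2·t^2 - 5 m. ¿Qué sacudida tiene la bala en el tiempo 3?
Usando j(t) = -30 y sustituyendo t = 3, encontramos j = -30.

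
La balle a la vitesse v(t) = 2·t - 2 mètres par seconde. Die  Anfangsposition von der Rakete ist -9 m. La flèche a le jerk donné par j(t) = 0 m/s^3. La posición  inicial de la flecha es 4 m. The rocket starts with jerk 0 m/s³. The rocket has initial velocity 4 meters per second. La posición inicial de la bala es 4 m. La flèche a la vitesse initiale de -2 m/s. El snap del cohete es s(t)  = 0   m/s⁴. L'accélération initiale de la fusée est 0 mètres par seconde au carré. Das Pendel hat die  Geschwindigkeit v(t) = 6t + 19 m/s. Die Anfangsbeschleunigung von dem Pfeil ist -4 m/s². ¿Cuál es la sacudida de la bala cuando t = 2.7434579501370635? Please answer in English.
Starting from velocity v(t) = 2·t - 2, we take 2 derivatives. The derivative of velocity gives acceleration: a(t) = 2. Taking d/dt of a(t), we find j(t) = 0. Using j(t) = 0 and substituting t = 2.7434579501370635, we find j = 0.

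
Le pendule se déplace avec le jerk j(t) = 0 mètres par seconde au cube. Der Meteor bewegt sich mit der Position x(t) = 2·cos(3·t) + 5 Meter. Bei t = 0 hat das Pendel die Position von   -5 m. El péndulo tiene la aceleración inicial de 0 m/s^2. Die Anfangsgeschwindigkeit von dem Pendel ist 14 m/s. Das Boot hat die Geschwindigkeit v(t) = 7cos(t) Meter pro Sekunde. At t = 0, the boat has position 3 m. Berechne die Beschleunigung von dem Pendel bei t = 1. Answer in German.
Wir müssen das Integral unserer Gleichung für den Ruck j(t) = 0 1-mal finden. Durch Integration von dem Ruck und Verwendung der Anfangsbedingung a(0) = 0, erhalten wir a(t) = 0. Wir haben die Beschleunigung a(t) = 0. Durch Einsetzen von t = 1: a(1) = 0.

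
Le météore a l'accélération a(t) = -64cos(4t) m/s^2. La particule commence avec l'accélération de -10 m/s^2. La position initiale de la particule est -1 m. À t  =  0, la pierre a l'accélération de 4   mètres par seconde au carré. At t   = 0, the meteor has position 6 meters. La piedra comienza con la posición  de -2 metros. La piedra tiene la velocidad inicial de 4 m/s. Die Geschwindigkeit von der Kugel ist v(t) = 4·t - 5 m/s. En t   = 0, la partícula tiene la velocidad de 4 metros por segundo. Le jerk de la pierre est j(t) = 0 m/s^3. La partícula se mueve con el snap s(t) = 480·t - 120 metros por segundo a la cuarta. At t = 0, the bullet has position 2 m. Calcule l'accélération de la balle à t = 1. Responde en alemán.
Um dies zu lösen, müssen wir 1 Ableitung unserer Gleichung für die Geschwindigkeit v(t) = 4·t - 5 nehmen. Die Ableitung von der Geschwindigkeit ergibt die Beschleunigung: a(t) = 4. Aus der Gleichung für die Beschleunigung a(t) = 4, setzen wir t = 1 ein und erhalten a = 4.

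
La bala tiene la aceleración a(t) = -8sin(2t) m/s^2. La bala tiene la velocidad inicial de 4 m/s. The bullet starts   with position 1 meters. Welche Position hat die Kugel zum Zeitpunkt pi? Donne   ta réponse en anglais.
Starting from acceleration a(t) = -8·sin(2·t), we take 2 integrals. The integral of acceleration is velocity. Using v(0) = 4, we get v(t) = 4·cos(2·t). The integral of velocity, with x(0) = 1, gives position: x(t) = 2·sin(2·t) + 1. From the given position equation x(t) = 2·sin(2·t) + 1, we substitute t = pi to get x = 1.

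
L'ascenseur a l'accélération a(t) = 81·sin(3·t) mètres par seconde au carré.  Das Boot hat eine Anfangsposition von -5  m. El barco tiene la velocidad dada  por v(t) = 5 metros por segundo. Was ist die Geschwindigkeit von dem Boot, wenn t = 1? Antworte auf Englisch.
Using v(t) = 5 and substituting t = 1, we find v = 5.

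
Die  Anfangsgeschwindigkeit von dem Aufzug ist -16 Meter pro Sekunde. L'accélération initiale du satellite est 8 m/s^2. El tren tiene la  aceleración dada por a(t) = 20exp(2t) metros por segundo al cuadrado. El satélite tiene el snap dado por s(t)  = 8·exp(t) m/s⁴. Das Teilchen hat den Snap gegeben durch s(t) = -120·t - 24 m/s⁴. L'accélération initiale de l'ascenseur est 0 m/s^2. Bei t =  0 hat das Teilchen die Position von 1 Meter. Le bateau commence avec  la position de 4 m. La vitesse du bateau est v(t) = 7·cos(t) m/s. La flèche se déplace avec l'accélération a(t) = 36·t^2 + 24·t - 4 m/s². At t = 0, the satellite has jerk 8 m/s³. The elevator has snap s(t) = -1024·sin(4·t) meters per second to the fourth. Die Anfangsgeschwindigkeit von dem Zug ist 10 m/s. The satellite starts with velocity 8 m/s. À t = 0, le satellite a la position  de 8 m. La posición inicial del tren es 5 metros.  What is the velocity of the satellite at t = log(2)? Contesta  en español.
Partiendo del snap s(t) = 8·exp(t), tomamos 3 antiderivadas. La antiderivada del snap es la sacudida. Usando j(0) = 8, obtenemos j(t) = 8·exp(t). La antiderivada de la sacudida, con a(0) = 8, da la aceleración: a(t) = 8·exp(t). Tomando ∫a(t)dt y aplicando v(0) = 8, encontramos v(t) = 8·exp(t). Tenemos la velocidad v(t) = 8·exp(t). Sustituyendo t = log(2): v(log(2)) = 16.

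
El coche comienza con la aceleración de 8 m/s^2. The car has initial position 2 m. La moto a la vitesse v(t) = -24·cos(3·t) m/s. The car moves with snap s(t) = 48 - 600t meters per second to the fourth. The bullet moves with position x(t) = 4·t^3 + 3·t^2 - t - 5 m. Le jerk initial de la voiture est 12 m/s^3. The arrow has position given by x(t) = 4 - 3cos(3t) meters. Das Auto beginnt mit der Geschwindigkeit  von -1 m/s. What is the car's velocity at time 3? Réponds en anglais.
We must find the antiderivative of our snap equation s(t) = 48 - 600·t 3 times. The antiderivative of snap is jerk. Using j(0) = 12, we get j(t) = -300·t^2 + 48·t + 12. The antiderivative of jerk, with a(0) = 8, gives acceleration: a(t) = -100·t^3 + 24·t^2 + 12·t + 8. Finding the integral of a(t) and using v(0) = -1: v(t) = -25·t^4 + 8·t^3 + 6·t^2 + 8·t - 1. We have velocity v(t) = -25·t^4 + 8·t^3 + 6·t^2 + 8·t - 1. Substituting t = 3: v(3) = -1732.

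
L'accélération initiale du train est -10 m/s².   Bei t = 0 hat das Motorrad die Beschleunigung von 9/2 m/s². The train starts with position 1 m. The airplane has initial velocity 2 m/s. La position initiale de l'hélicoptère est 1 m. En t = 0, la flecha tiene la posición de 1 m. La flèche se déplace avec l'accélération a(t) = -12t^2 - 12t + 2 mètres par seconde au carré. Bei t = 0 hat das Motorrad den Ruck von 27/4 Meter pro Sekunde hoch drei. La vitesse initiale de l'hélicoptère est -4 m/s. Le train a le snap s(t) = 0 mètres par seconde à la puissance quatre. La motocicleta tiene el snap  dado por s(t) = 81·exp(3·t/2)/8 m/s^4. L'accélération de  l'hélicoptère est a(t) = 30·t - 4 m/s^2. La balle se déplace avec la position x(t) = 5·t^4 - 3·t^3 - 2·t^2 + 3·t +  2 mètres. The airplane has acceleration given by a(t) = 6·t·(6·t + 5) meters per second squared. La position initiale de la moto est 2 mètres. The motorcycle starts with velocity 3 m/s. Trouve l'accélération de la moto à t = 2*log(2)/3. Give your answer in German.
Um dies zu lösen, müssen wir 2 Integrale unserer Gleichung für den Snap s(t) = 81·exp(3·t/2)/8 finden. Das Integral von dem Snap ist der Ruck. Mit j(0) = 27/4 erhalten wir j(t) = 27·exp(3·t/2)/4. Die Stammfunktion von dem Ruck, mit a(0) = 9/2, ergibt die Beschleunigung: a(t) = 9·exp(3·t/2)/2. Mit a(t) = 9·exp(3·t/2)/2 und Einsetzen von t = 2*log(2)/3, finden wir a = 9.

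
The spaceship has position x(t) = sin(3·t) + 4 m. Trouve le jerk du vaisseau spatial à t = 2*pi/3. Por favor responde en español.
Para resolver esto, necesitamos tomar 3 derivadas de nuestra ecuación de la posición x(t) = sin(3·t) + 4. Tomando d/dt de x(t), encontramos v(t) = 3·cos(3·t). Tomando d/dt de v(t), encontramos a(t) = -9·sin(3·t). Tomando d/dt de a(t), encontramos j(t) = -27·cos(3·t). Tenemos la sacudida j(t) = -27·cos(3·t). Sustituyendo t = 2*pi/3: j(2*pi/3) = -27.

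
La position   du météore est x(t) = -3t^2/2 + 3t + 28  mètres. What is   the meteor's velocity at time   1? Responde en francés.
Pour résoudre ceci, nous devons prendre 1 dérivée de notre équation de la position x(t) = -3·t^2/2 + 3·t + 28. La dérivée de la position donne la vitesse: v(t) = 3 - 3·t. En utilisant v(t) = 3 - 3·t et en substituant t = 1, nous trouvons v = 0.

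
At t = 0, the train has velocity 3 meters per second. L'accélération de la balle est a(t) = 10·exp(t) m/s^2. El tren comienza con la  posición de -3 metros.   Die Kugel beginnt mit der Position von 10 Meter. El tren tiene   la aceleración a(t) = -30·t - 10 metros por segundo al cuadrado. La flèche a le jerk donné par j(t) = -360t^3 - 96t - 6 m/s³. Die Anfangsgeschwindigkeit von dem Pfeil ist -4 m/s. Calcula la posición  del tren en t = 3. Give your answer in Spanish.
Debemos encontrar la antiderivada de nuestra ecuación de la aceleración a(t) = -30·t - 10 2 veces. Integrando la aceleración y usando la condición inicial v(0) = 3, obtenemos v(t) = -15·t^2 - 10·t + 3. Integrando la velocidad y usando la condición inicial x(0) = -3, obtenemos x(t) = -5·t^3 - 5·t^2 + 3·t - 3. Usando x(t) = -5·t^3 - 5·t^2 + 3·t - 3 y sustituyendo t = 3, encontramos x = -174.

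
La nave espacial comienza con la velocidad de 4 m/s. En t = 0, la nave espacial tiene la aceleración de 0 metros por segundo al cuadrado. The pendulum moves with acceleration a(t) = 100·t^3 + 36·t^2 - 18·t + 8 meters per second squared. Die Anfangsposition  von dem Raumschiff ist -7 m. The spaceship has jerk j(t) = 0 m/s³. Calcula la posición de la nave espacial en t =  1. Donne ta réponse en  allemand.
Ausgehend von dem Ruck j(t) = 0, nehmen wir 3 Stammfunktionen. Die Stammfunktion von dem Ruck, mit a(0) = 0, ergibt die Beschleunigung: a(t) = 0. Mit ∫a(t)dt und Anwendung von v(0) = 4, finden wir v(t) = 4. Das Integral von der Geschwindigkeit, mit x(0) = -7, ergibt die Position: x(t) = 4·t - 7. Aus der Gleichung für die Position x(t) = 4·t - 7, setzen wir t = 1 ein und erhalten x = -3.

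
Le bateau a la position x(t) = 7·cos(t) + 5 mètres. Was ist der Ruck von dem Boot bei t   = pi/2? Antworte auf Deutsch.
Wir müssen unsere Gleichung für die Position x(t) = 7·cos(t) + 5 3-mal ableiten. Die Ableitung von der Position ergibt die Geschwindigkeit: v(t) = -7·sin(t). Die Ableitung von der Geschwindigkeit ergibt die Beschleunigung: a(t) = -7·cos(t). Durch Ableiten von der Beschleunigung erhalten wir den Ruck: j(t) = 7·sin(t). Wir haben den Ruck j(t) = 7·sin(t). Durch Einsetzen von t = pi/2: j(pi/2) = 7.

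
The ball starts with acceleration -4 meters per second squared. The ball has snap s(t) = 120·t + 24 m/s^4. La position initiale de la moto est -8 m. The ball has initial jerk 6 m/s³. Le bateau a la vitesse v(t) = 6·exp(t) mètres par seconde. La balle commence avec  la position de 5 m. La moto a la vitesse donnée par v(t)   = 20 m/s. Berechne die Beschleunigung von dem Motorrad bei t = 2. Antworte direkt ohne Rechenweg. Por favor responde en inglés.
The acceleration at t = 2 is a = 0.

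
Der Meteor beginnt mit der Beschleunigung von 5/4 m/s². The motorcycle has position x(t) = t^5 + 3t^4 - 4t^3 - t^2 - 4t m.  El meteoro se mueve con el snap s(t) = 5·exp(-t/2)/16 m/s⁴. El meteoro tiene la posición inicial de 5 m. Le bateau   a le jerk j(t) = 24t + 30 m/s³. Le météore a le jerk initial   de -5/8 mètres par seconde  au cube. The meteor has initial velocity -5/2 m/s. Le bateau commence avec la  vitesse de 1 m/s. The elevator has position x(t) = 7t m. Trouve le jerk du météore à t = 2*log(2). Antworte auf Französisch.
En partant du snap s(t) = 5·exp(-t/2)/16, nous prenons 1 intégrale. En prenant ∫s(t)dt et en appliquant j(0) = -5/8, nous trouvons j(t) = -5·exp(-t/2)/8. Nous avons le jerk j(t) = -5·exp(-t/2)/8. En substituant t = 2*log(2): j(2*log(2)) = -5/16.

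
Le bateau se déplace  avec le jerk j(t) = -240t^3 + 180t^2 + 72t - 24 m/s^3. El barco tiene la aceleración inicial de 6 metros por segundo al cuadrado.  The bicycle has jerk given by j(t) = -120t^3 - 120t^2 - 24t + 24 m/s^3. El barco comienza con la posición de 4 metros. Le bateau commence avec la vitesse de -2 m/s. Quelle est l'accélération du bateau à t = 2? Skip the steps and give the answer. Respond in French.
a(2) = -378.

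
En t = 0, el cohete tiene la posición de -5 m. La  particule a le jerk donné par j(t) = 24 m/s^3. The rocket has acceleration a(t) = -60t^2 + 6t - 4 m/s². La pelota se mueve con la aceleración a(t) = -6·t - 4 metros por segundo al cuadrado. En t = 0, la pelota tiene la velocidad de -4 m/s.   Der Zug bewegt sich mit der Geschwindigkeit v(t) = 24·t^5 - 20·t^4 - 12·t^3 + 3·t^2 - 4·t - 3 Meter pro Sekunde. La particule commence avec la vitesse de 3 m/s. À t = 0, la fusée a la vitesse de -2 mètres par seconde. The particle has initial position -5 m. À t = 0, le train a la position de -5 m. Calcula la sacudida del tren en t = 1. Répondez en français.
Nous devons dériver notre équation de la vitesse v(t) = 24·t^5 - 20·t^4 - 12·t^3 + 3·t^2 - 4·t - 3 2 fois. En prenant d/dt de v(t), nous trouvons a(t) = 120·t^4 - 80·t^3 - 36·t^2 + 6·t - 4. La dérivée de l'accélération donne le jerk: j(t) = 480·t^3 - 240·t^2 - 72·t + 6. En utilisant j(t) = 480·t^3 - 240·t^2 - 72·t + 6 et en substituant t = 1, nous trouvons j = 174.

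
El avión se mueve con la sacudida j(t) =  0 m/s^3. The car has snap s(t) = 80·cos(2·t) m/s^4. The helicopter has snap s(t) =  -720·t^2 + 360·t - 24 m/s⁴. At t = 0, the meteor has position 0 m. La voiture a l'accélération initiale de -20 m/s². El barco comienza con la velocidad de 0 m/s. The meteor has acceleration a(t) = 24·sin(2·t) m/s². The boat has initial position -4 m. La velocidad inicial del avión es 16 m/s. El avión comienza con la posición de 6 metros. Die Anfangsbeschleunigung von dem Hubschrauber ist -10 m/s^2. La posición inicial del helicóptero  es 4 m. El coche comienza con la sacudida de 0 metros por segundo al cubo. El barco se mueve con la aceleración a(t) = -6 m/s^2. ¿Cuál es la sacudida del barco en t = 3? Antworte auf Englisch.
Starting from acceleration a(t) = -6, we take 1 derivative. Taking d/dt of a(t), we find j(t) = 0. We have jerk j(t) = 0. Substituting t = 3: j(3) = 0.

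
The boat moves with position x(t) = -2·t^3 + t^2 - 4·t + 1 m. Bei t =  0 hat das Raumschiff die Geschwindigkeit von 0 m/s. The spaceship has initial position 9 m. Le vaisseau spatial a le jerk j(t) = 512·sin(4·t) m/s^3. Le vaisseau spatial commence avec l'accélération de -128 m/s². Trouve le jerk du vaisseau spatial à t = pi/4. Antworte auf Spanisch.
Usando j(t) = 512·sin(4·t) y sustituyendo t = pi/4, encontramos j = 0.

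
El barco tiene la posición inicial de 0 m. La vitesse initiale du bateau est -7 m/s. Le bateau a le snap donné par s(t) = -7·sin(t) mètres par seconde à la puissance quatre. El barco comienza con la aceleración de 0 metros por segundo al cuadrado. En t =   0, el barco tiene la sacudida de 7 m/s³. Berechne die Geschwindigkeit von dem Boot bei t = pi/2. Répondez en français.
Nous devons intégrer notre équation du snap s(t) = -7·sin(t) 3 fois. La primitive du snap est le jerk. En utilisant j(0) = 7, nous obtenons j(t) = 7·cos(t). La primitive du jerk est l'accélération. En utilisant a(0) = 0, nous obtenons a(t) = 7·sin(t). En prenant ∫a(t)dt et en appliquant v(0) = -7, nous trouvons v(t) = -7·cos(t). De l'équation de la vitesse v(t) = -7·cos(t), nous substituons t = pi/2 pour obtenir v = 0.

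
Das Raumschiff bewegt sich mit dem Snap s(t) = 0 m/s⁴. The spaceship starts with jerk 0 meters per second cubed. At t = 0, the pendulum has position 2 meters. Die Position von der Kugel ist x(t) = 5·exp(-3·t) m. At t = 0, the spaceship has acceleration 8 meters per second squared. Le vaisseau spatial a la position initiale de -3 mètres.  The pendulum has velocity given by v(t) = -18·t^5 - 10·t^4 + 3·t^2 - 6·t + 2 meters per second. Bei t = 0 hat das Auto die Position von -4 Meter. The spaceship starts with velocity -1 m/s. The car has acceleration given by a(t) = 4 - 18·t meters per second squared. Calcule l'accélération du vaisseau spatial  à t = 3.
Nous devons trouver l'intégrale de notre équation du snap s(t) = 0 2 fois. En intégrant le snap et en utilisant la condition initiale j(0) = 0, nous obtenons j(t) = 0. La primitive du jerk est l'accélération. En utilisant a(0) = 8, nous obtenons a(t) = 8. En utilisant a(t) = 8 et en substituant t = 3, nous trouvons a = 8.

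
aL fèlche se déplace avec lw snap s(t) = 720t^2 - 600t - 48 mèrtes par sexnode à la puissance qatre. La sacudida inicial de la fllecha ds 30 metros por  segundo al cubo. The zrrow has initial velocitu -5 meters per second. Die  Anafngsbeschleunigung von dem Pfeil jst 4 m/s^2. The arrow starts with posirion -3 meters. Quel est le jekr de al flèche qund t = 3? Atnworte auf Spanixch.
Para resolver esto, necesitamos tomar 1 antiderivada de nuestra ecuación del snap s(t) = 720·t^2 - 600·t - 48. La integral del snap, con j(0) = 30, da la sacudida: j(t) = 240·t^3 - 300·t^2 - 48·t + 30. Usando j(t) = 240·t^3 - 300·t^2 - 48·t + 30 y sustituyendo t = 3, encontramos j = 3666.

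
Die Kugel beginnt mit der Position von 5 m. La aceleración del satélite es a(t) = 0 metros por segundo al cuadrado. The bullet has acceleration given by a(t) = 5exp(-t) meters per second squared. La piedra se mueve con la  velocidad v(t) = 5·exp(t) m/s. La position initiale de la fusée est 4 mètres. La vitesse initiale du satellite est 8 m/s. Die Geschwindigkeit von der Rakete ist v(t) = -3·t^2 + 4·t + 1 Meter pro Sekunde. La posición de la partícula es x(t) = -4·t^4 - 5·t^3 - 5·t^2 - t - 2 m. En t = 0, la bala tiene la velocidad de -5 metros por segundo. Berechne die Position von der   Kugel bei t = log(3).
Wir müssen die Stammfunktion unserer Gleichung für die Beschleunigung a(t) = 5·exp(-t) 2-mal finden. Das Integral von der Beschleunigung, mit v(0) = -5, ergibt die Geschwindigkeit: v(t) = -5·exp(-t). Die Stammfunktion von der Geschwindigkeit ist die Position. Mit x(0) = 5 erhalten wir x(t) = 5·exp(-t). Aus der Gleichung für die Position x(t) = 5·exp(-t), setzen wir t = log(3) ein und erhalten x = 5/3.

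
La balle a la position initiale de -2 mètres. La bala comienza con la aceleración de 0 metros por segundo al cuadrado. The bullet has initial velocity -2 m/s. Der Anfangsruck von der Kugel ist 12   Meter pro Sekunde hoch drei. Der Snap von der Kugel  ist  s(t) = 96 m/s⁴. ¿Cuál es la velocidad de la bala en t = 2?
Para resolver esto, necesitamos tomar 3 antiderivadas de nuestra ecuación del snap s(t) = 96. Integrando el snap y usando la condición inicial j(0) = 12, obtenemos j(t) = 96·t + 12. La integral de la sacudida es la aceleración. Usando a(0) = 0, obtenemos a(t) = 12·t·(4·t + 1). La antiderivada de la aceleración es la velocidad. Usando v(0) = -2, obtenemos v(t) = 16·t^3 + 6·t^2 - 2. Usando v(t) = 16·t^3 + 6·t^2 - 2 y sustituyendo t = 2, encontramos v = 150.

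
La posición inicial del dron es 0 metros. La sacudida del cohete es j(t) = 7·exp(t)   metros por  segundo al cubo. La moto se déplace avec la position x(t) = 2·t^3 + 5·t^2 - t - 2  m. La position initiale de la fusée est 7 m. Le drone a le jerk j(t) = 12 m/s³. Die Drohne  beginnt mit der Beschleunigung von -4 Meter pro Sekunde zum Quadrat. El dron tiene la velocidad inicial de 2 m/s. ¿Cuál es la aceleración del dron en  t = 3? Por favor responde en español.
Debemos encontrar la antiderivada de nuestra ecuación de la sacudida j(t) = 12 1 vez. Integrando la sacudida y usando la condición inicial a(0) = -4, obtenemos a(t) = 12·t - 4. Usando a(t) = 12·t - 4 y sustituyendo t = 3, encontramos a = 32.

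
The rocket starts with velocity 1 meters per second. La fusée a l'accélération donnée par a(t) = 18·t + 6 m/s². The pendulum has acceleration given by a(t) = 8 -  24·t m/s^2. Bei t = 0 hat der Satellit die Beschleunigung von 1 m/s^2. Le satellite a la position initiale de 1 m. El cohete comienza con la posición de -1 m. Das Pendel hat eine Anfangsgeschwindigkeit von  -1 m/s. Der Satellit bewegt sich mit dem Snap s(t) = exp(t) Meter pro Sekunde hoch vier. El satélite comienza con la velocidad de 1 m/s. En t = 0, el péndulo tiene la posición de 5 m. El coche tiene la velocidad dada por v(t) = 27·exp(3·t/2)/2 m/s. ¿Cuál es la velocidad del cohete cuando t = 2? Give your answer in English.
To solve this, we need to take 1 antiderivative of our acceleration equation a(t) = 18·t + 6. The antiderivative of acceleration, with v(0) = 1, gives velocity: v(t) = 9·t^2 + 6·t + 1. We have velocity v(t) = 9·t^2 + 6·t + 1. Substituting t = 2: v(2) = 49.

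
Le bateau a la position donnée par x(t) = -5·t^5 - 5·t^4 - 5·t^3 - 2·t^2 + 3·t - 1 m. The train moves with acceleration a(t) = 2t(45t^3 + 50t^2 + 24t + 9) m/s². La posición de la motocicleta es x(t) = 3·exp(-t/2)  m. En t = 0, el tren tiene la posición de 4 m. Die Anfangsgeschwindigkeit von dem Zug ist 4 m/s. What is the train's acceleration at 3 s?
From the given acceleration equation a(t) = 2·t·(45·t^3 + 50·t^2 + 24·t + 9), we substitute t = 3 to get a = 10476.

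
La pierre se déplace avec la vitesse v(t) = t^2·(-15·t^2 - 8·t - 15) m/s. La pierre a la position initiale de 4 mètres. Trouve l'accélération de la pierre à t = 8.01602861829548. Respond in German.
Wir müssen unsere Gleichung für die Geschwindigkeit v(t) = t^2·(-15·t^2 - 8·t - 15) 1-mal ableiten. Die Ableitung von der Geschwindigkeit ergibt die Beschleunigung: a(t) = t^2·(-30·t - 8) + 2·t·(-15·t^2 - 8·t - 15). Mit a(t) = t^2·(-30·t - 8) + 2·t·(-15·t^2 - 8·t - 15) und Einsetzen von t = 8.01602861829548, finden wir a = -32687.6619037283.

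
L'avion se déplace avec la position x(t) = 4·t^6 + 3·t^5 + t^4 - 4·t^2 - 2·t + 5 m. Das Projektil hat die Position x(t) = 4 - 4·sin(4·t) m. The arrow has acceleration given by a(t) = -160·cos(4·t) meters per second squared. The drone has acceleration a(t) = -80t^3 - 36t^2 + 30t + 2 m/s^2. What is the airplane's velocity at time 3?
To solve this, we need to take 1 derivative of our position equation x(t) = 4·t^6 + 3·t^5 + t^4 - 4·t^2 - 2·t + 5. Taking d/dt of x(t), we find v(t) = 24·t^5 + 15·t^4 + 4·t^3 - 8·t - 2. Using v(t) = 24·t^5 + 15·t^4 + 4·t^3 - 8·t - 2 and substituting t = 3, we find v = 7129.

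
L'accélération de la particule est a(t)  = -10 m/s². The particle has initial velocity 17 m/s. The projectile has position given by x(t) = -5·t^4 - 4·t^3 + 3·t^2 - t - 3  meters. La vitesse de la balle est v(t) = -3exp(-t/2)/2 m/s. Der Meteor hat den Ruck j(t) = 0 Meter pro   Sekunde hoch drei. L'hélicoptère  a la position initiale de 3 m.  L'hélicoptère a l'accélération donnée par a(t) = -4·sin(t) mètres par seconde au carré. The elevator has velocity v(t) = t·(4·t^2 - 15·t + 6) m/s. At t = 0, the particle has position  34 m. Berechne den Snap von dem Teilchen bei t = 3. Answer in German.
Um dies zu lösen, müssen wir 2 Ableitungen unserer Gleichung für die Beschleunigung a(t) = -10 nehmen. Mit d/dt von a(t) finden wir j(t) = 0. Mit d/dt von j(t) finden wir s(t) = 0. Aus der Gleichung für den Snap s(t) = 0, setzen wir t = 3 ein und erhalten s = 0.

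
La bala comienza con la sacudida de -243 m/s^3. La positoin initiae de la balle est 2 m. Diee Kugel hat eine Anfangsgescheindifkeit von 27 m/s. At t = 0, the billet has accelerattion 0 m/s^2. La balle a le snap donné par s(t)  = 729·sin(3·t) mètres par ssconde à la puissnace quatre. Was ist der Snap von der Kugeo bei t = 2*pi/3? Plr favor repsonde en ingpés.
We have snap s(t) = 729·sin(3·t). Substituting t = 2*pi/3: s(2*pi/3) = 0.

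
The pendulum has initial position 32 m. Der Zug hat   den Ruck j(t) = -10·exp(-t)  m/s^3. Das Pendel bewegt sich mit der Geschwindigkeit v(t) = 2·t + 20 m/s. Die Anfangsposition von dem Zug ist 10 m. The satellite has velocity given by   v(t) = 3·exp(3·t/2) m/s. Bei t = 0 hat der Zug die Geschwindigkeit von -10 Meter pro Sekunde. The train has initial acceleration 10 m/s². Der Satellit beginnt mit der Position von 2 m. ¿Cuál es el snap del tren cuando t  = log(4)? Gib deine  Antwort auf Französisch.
Nous devons dériver notre équation du jerk j(t) = -10·exp(-t) 1 fois. En prenant d/dt de j(t), nous trouvons s(t) = 10·exp(-t). En utilisant s(t) = 10·exp(-t) et en substituant t = log(4), nous trouvons s = 5/2.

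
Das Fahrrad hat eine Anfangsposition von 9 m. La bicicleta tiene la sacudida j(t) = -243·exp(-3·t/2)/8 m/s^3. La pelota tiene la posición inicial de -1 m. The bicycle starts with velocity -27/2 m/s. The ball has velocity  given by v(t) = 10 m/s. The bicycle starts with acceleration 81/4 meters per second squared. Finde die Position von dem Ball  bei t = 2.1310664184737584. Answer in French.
Nous devons intégrer notre équation de la vitesse v(t) = 10 1 fois. En prenant ∫v(t)dt et en appliquant x(0) = -1, nous trouvons x(t) = 10·t - 1. De l'équation de la position x(t) = 10·t - 1, nous substituons t = 2.1310664184737584 pour obtenir x = 20.3106641847376.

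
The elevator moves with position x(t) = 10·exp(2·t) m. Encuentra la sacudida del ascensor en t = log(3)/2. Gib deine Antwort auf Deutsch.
Wir müssen unsere Gleichung für die Position x(t) = 10·exp(2·t) 3-mal ableiten. Die Ableitung von der Position ergibt die Geschwindigkeit: v(t) = 20·exp(2·t). Die Ableitung von der Geschwindigkeit ergibt die Beschleunigung: a(t) = 40·exp(2·t). Mit d/dt von a(t) finden wir j(t) = 80·exp(2·t). Aus der Gleichung für den Ruck j(t) = 80·exp(2·t), setzen wir t = log(3)/2 ein und erhalten j = 240.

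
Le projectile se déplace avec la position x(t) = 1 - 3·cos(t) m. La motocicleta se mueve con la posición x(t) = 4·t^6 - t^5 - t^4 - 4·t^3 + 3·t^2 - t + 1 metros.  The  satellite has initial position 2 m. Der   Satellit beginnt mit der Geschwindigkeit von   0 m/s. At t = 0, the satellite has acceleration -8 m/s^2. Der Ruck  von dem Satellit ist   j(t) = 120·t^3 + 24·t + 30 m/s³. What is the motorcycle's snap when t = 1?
Starting from position x(t) = 4·t^6 - t^5 - t^4 - 4·t^3 + 3·t^2 - t + 1, we take 4 derivatives. Differentiating position, we get velocity: v(t) = 24·t^5 - 5·t^4 - 4·t^3 - 12·t^2 + 6·t - 1. Differentiating velocity, we get acceleration: a(t) = 120·t^4 - 20·t^3 - 12·t^2 - 24·t + 6. The derivative of acceleration gives jerk: j(t) = 480·t^3 - 60·t^2 - 24·t - 24. Taking d/dt of j(t), we find s(t) = 1440·t^2 - 120·t - 24. We have snap s(t) = 1440·t^2 - 120·t - 24. Substituting t = 1: s(1) = 1296.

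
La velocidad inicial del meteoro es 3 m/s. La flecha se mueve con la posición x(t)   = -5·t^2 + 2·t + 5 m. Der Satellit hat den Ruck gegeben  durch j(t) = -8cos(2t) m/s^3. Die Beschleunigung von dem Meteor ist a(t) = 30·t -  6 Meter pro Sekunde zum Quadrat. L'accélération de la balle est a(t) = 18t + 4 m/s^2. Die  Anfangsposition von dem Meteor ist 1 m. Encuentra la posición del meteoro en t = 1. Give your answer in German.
Um dies zu lösen, müssen wir 2 Stammfunktionen unserer Gleichung für die Beschleunigung a(t) = 30·t - 6 finden. Mit ∫a(t)dt und Anwendung von v(0) = 3, finden wir v(t) = 15·t^2 - 6·t + 3. Durch Integration von der Geschwindigkeit und Verwendung der Anfangsbedingung x(0) = 1, erhalten wir x(t) = 5·t^3 - 3·t^2 + 3·t + 1. Wir haben die Position x(t) = 5·t^3 - 3·t^2 + 3·t + 1. Durch Einsetzen von t = 1: x(1) = 6.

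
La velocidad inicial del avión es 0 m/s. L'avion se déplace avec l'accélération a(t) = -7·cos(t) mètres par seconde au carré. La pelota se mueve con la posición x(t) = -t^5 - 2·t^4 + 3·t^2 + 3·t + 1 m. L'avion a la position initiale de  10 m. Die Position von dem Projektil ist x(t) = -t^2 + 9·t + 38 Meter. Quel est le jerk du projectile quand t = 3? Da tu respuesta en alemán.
Ausgehend von der Position x(t) = -t^2 + 9·t + 38, nehmen wir 3 Ableitungen. Mit d/dt von x(t) finden wir v(t) = 9 - 2·t. Durch Ableiten von der Geschwindigkeit erhalten wir die Beschleunigung: a(t) = -2. Mit d/dt von a(t) finden wir j(t) = 0. Wir haben den Ruck j(t) = 0. Durch Einsetzen von t = 3: j(3) = 0.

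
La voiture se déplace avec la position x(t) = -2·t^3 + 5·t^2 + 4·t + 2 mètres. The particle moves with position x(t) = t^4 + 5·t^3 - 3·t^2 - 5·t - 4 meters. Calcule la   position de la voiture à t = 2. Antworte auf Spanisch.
De la ecuación de la posición x(t) = -2·t^3 + 5·t^2 + 4·t + 2, sustituimos t = 2 para obtener x = 14.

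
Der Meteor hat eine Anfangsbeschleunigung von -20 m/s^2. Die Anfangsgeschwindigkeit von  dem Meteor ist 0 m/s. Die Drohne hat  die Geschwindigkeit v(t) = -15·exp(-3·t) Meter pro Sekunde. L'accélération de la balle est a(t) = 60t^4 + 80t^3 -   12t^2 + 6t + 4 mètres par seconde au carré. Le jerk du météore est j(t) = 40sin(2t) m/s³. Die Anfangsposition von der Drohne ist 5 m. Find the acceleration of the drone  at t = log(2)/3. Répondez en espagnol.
Partiendo de la velocidad v(t) = -15·exp(-3·t), tomamos 1 derivada. Derivando la velocidad, obtenemos la aceleración: a(t) = 45·exp(-3·t). Tenemos la aceleración a(t) = 45·exp(-3·t). Sustituyendo t = log(2)/3: a(log(2)/3) = 45/2.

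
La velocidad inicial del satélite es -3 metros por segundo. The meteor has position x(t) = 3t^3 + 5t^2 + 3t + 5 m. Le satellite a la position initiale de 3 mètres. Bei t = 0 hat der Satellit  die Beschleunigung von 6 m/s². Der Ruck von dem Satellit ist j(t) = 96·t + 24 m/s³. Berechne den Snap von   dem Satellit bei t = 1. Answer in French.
Pour résoudre ceci, nous devons prendre 1 dérivée de notre équation du jerk j(t) = 96·t + 24. La dérivée du jerk donne le snap: s(t) = 96. De l'équation du snap s(t) = 96, nous substituons t = 1 pour obtenir s = 96.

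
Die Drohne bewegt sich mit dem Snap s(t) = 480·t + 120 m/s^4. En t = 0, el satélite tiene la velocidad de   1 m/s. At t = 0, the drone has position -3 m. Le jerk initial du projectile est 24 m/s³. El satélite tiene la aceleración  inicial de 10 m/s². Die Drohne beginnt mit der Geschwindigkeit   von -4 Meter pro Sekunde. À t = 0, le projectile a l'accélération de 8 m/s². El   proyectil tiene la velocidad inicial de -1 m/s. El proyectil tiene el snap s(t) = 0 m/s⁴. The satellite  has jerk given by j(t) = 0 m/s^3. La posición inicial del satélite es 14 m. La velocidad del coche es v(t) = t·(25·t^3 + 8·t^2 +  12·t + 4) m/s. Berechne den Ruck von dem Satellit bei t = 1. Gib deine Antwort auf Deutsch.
Wir haben den Ruck j(t) = 0. Durch Einsetzen von t = 1: j(1) = 0.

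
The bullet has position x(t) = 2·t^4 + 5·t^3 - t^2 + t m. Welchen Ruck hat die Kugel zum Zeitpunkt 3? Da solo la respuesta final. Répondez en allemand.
j(3) = 174.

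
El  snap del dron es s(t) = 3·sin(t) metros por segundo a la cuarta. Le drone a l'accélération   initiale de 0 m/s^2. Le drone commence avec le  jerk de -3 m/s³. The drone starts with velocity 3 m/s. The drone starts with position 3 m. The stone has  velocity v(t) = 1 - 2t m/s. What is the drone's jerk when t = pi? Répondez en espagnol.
Para resolver esto, necesitamos tomar 1 antiderivada de nuestra ecuación del snap s(t) = 3·sin(t). Integrando el snap y usando la condición inicial j(0) = -3, obtenemos j(t) = -3·cos(t). Tenemos la sacudida j(t) = -3·cos(t). Sustituyendo t = pi: j(pi) = 3.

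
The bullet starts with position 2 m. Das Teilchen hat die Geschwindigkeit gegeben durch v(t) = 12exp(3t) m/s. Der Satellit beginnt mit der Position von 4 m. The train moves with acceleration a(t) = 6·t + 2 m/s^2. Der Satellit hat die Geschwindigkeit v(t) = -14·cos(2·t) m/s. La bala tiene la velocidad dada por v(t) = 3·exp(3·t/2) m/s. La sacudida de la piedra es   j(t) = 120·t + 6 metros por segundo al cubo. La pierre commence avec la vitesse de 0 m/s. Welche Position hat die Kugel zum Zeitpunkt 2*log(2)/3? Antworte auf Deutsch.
Wir müssen das Integral unserer Gleichung für die Geschwindigkeit v(t) = 3·exp(3·t/2) 1-mal finden. Die Stammfunktion von der Geschwindigkeit, mit x(0) = 2, ergibt die Position: x(t) = 2·exp(3·t/2). Aus der Gleichung für die Position x(t) = 2·exp(3·t/2), setzen wir t = 2*log(2)/3 ein und erhalten x = 4.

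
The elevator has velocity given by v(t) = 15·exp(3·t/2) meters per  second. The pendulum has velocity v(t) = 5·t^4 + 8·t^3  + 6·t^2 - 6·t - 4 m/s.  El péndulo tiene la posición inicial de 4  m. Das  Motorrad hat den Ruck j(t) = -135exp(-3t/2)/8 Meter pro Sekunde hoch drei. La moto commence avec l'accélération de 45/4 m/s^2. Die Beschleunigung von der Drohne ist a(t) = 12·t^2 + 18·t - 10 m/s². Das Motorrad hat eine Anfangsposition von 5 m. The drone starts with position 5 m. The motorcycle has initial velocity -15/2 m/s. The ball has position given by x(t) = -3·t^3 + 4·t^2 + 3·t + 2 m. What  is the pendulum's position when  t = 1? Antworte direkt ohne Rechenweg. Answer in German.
Bei t = 1, x = 2.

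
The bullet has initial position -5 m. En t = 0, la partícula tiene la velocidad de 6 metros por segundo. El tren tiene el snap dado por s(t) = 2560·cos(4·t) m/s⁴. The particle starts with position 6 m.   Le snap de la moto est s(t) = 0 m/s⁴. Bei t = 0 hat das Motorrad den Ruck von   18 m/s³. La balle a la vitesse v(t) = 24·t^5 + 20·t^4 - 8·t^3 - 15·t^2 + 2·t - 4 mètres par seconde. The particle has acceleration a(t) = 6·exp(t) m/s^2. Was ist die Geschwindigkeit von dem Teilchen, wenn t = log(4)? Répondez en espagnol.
Para resolver esto, necesitamos tomar 1 integral de nuestra ecuación de la aceleración a(t) = 6·exp(t). Integrando la aceleración y usando la condición inicial v(0) = 6, obtenemos v(t) = 6·exp(t). Tenemos la velocidad v(t) = 6·exp(t). Sustituyendo t = log(4): v(log(4)) = 24.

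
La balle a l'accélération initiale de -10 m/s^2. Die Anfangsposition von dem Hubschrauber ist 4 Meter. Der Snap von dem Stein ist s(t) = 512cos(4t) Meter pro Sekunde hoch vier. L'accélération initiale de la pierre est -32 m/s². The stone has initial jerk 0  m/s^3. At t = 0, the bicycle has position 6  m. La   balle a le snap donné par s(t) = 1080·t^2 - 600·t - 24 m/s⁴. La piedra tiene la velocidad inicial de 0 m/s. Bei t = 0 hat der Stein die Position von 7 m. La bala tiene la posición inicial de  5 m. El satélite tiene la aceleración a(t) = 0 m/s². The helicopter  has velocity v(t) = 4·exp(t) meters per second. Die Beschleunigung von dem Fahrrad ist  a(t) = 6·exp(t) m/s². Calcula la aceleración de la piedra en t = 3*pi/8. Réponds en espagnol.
Debemos encontrar la integral de nuestra ecuación del snap s(t) = 512·cos(4·t) 2 veces. La integral del snap es la sacudida. Usando j(0) = 0, obtenemos j(t) = 128·sin(4·t). La integral de la sacudida, con a(0) = -32, da la aceleración: a(t) = -32·cos(4·t). Usando a(t) = -32·cos(4·t) y sustituyendo t = 3*pi/8, encontramos a = 0.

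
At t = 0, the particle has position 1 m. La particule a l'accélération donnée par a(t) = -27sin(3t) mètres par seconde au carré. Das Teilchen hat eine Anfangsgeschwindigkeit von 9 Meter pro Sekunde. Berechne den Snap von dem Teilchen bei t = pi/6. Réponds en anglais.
We must differentiate our acceleration equation a(t) = -27·sin(3·t) 2 times. The derivative of acceleration gives jerk: j(t) = -81·cos(3·t). Taking d/dt of j(t), we find s(t) = 243·sin(3·t). We have snap s(t) = 243·sin(3·t). Substituting t = pi/6: s(pi/6) = 243.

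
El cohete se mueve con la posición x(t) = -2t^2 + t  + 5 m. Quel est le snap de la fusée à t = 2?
Nous devons dériver notre équation de la position x(t) = -2·t^2 + t + 5 4 fois. En prenant d/dt de x(t), nous trouvons v(t) = 1 - 4·t. En prenant d/dt de v(t), nous trouvons a(t) = -4. En dérivant l'accélération, nous obtenons le jerk: j(t) = 0. En prenant d/dt de j(t), nous trouvons s(t) = 0. Nous avons le snap s(t) = 0. En substituant t = 2: s(2) = 0.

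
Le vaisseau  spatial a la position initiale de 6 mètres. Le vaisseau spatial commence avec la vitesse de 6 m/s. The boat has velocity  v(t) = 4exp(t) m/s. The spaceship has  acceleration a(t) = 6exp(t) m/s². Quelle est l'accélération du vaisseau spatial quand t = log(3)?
De l'équation de l'accélération a(t) = 6·exp(t), nous substituons t = log(3) pour obtenir a = 18.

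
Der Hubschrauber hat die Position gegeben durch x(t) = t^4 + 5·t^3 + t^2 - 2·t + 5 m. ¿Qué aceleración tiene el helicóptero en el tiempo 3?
Partiendo de la posición x(t) = t^4 + 5·t^3 + t^2 - 2·t + 5, tomamos 2 derivadas. La derivada de la posición da la velocidad: v(t) = 4·t^3 + 15·t^2 + 2·t - 2. Derivando la velocidad, obtenemos la aceleración: a(t) = 12·t^2 + 30·t + 2. Usando a(t) = 12·t^2 + 30·t + 2 y sustituyendo t = 3, encontramos a = 200.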